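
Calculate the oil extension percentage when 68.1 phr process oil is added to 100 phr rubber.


Oil % = oil / (100 + oil) * 100
= 68.1 / (100 + 68.1) * 100
= 68.1 / 168.1 * 100
= 40.51%

40.51%


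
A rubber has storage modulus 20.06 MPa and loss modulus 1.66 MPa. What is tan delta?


tan delta = E'' / E'
= 1.66 / 20.06
= 0.0828

tan delta = 0.0828


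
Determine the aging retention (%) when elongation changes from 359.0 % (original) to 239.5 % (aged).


Retention = aged / original * 100
= 239.5 / 359.0 * 100
= 66.7%

66.7%


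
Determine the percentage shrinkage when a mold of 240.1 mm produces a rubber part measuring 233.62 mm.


Shrinkage = (mold - part) / mold * 100
= (240.1 - 233.62) / 240.1 * 100
= 6.48 / 240.1 * 100
= 2.7%

2.7%


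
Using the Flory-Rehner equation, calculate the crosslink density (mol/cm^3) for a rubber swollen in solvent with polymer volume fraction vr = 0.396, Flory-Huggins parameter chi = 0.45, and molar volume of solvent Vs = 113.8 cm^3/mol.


ln(1 - vr) = ln(1 - 0.396) = -0.5042
Numerator = -((-0.5042) + 0.396 + 0.45 * 0.396^2) = 0.0376
Denominator = 113.8 * (0.396^(1/3) - 0.396/2) = 61.0357
nu = 0.0376 / 61.0357 = 6.1626e-04 mol/cm^3

6.1626e-04 mol/cm^3


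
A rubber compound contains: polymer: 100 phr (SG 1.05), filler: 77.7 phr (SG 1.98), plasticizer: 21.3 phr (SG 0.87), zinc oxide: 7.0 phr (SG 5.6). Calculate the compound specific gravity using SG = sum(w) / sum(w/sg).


Sum of weights = 206.0
Volume contributions:
  polymer: 100/1.05 = 95.2381
  filler: 77.7/1.98 = 39.2424
  plasticizer: 21.3/0.87 = 24.4828
  zinc oxide: 7.0/5.6 = 1.2500
Sum of volumes = 160.2133
SG = 206.0 / 160.2133 = 1.286

SG = 1.286


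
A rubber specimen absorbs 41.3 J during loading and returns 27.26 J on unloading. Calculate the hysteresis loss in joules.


Hysteresis loss = loading - unloading
= 41.3 - 27.26
= 14.04 J

14.04 J


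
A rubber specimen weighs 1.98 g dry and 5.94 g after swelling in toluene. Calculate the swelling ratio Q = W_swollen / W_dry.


Q = W_swollen / W_dry
Q = 5.94 / 1.98
Q = 3.0

Q = 3.0


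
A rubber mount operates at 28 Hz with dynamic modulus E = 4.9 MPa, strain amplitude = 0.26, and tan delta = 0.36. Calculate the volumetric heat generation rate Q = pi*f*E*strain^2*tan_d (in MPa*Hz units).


Q = pi * f * E * strain^2 * tan_d
= pi * 28 * 4.9 * 0.26^2 * 0.36
= pi * 28 * 4.9 * 0.0676 * 0.36
= 10.4895

Q = 10.4895


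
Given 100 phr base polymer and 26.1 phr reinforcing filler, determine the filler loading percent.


Filler % = filler / (rubber + filler) * 100
= 26.1 / (100 + 26.1) * 100
= 26.1 / 126.1 * 100
= 20.7%

20.7%


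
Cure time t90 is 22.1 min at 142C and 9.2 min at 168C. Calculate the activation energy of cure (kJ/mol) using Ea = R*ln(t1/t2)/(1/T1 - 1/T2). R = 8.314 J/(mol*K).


T1 = 415.15 K, T2 = 441.15 K
1/T1 - 1/T2 = 1.4197e-04
ln(t1/t2) = ln(22.1/9.2) = 0.8764
Ea = 8.314 * 0.8764 / 1.4197e-04 = 51323.6511 J/mol
Ea = 51.32 kJ/mol

51.32 kJ/mol


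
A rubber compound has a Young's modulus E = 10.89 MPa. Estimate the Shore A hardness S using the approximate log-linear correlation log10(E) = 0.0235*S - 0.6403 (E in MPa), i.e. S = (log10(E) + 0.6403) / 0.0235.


log10(E) = 0.0235*S - 0.6403  =>  S = (log10(E) + 0.6403) / 0.0235
log10(10.89) = 1.037028
S = (1.037028 + 0.6403) / 0.0235 = 1.677328 / 0.0235
S = 71.4

Shore A = 71.4


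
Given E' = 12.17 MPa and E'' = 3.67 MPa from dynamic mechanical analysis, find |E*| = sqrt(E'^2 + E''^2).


|E*| = sqrt(E'^2 + E''^2)
= sqrt(12.17^2 + 3.67^2)
= sqrt(148.1089 + 13.4689)
= 12.711 MPa

12.711 MPa


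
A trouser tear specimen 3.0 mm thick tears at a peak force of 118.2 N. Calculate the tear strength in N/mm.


Tear strength = force / thickness
= 118.2 / 3.0
= 39.4 N/mm

39.4 N/mm


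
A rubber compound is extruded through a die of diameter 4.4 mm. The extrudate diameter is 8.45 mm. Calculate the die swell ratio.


Die swell ratio = D_extrudate / D_die
= 8.45 / 4.4
= 1.92

Die swell = 1.92


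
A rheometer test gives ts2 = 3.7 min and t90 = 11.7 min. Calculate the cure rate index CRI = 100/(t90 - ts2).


CRI = 100 / (t90 - ts2)
= 100 / (11.7 - 3.7)
= 100 / 8.0
= 12.5 min^-1

12.5 min^-1


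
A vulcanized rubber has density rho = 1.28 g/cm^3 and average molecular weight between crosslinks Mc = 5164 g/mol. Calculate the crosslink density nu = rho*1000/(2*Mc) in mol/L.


nu = rho * 1000 / (2 * Mc)
nu = 1.28 * 1000 / (2 * 5164)
nu = 1280.0 / 10328
nu = 0.1239 mol/L

0.1239 mol/L


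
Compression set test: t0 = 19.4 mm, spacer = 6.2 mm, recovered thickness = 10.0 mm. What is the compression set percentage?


CS = (t0 - recovered) / (t0 - ts) * 100
= (19.4 - 10.0) / (19.4 - 6.2) * 100
= 9.4 / 13.2 * 100
= 71.2%

71.2%


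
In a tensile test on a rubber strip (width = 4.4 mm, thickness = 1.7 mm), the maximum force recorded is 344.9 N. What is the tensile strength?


Area = width * thickness = 4.4 * 1.7 = 7.48 mm^2
TS = force / area = 344.9 / 7.48 = 46.11 MPa

46.11 MPa


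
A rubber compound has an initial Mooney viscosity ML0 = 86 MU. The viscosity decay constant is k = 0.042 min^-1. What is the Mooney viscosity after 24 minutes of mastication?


ML = ML0 * exp(-k * t)
ML = 86 * exp(-0.042 * 24)
ML = 86 * 0.3649
ML = 31.39 MU

31.39 MU


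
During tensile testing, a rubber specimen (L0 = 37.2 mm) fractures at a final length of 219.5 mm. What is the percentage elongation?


Elongation = (Lf - L0) / L0 * 100
= (219.5 - 37.2) / 37.2 * 100
= 182.3 / 37.2 * 100
= 490.1%

490.1%


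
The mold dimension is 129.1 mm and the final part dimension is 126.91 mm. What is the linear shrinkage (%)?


Shrinkage = (mold - part) / mold * 100
= (129.1 - 126.91) / 129.1 * 100
= 2.19 / 129.1 * 100
= 1.7%

1.7%


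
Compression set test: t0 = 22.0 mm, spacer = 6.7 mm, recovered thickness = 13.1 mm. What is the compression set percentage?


CS = (t0 - recovered) / (t0 - ts) * 100
= (22.0 - 13.1) / (22.0 - 6.7) * 100
= 8.9 / 15.3 * 100
= 58.2%

58.2%


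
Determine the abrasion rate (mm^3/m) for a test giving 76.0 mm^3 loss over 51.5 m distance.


Rate = volume_loss / distance
= 76.0 / 51.5
= 1.476 mm^3/m

1.476 mm^3/m


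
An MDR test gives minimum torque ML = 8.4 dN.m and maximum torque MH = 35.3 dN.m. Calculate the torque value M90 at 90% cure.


M90 = ML + 0.9 * (MH - ML)
M90 = 8.4 + 0.9 * (35.3 - 8.4)
M90 = 8.4 + 0.9 * 26.9
M90 = 32.61 dN.m

32.61 dN.m


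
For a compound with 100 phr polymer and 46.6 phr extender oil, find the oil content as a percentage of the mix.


Oil % = oil / (100 + oil) * 100
= 46.6 / (100 + 46.6) * 100
= 46.6 / 146.6 * 100
= 31.79%

31.79%


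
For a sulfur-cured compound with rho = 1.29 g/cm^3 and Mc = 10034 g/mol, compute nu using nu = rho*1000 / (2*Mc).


nu = rho * 1000 / (2 * Mc)
nu = 1.29 * 1000 / (2 * 10034)
nu = 1290.0 / 20068
nu = 0.0643 mol/L

0.0643 mol/L


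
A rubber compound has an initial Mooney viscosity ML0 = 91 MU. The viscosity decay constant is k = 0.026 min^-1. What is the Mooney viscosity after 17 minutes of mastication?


ML = ML0 * exp(-k * t)
ML = 91 * exp(-0.026 * 17)
ML = 91 * 0.6427
ML = 58.49 MU

58.49 MU


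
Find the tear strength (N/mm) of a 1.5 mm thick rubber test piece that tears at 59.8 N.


Tear strength = force / thickness
= 59.8 / 1.5
= 39.87 N/mm

39.87 N/mm


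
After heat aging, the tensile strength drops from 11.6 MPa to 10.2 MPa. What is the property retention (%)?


Retention = aged / original * 100
= 10.2 / 11.6 * 100
= 87.9%

87.9%


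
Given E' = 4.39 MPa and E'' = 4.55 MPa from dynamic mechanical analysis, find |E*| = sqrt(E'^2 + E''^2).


|E*| = sqrt(E'^2 + E''^2)
= sqrt(4.39^2 + 4.55^2)
= sqrt(19.2721 + 20.7025)
= 6.323 MPa

6.323 MPa


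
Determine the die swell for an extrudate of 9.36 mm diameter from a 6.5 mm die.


Die swell ratio = D_extrudate / D_die
= 9.36 / 6.5
= 1.44

Die swell = 1.44


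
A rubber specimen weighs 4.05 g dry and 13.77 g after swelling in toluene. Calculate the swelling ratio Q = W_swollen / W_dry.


Q = W_swollen / W_dry
Q = 13.77 / 4.05
Q = 3.4

Q = 3.4


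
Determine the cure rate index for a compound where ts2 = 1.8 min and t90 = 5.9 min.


CRI = 100 / (t90 - ts2)
= 100 / (5.9 - 1.8)
= 100 / 4.1
= 24.39 min^-1

24.39 min^-1


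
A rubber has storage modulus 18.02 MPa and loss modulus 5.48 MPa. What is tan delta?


tan delta = E'' / E'
= 5.48 / 18.02
= 0.3041

tan delta = 0.3041


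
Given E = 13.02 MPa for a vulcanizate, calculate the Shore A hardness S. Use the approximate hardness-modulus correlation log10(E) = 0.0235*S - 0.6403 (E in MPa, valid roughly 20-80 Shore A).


log10(E) = 0.0235*S - 0.6403  =>  S = (log10(E) + 0.6403) / 0.0235
log10(13.02) = 1.114611
S = (1.114611 + 0.6403) / 0.0235 = 1.754911 / 0.0235
S = 74.7

Shore A = 74.7


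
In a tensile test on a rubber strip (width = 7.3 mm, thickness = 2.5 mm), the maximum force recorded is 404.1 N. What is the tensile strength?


Area = width * thickness = 7.3 * 2.5 = 18.25 mm^2
TS = force / area = 404.1 / 18.25 = 22.14 MPa

22.14 MPa


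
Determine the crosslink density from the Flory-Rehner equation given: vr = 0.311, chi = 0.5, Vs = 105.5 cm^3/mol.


ln(1 - vr) = ln(1 - 0.311) = -0.3725
Numerator = -((-0.3725) + 0.311 + 0.5 * 0.311^2) = 0.0132
Denominator = 105.5 * (0.311^(1/3) - 0.311/2) = 55.0728
nu = 0.0132 / 55.0728 = 2.3884e-04 mol/cm^3

2.3884e-04 mol/cm^3


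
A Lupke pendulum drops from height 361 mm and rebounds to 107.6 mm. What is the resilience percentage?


Resilience = h_rebound / h_drop * 100
= 107.6 / 361 * 100
= 29.8%

29.8%


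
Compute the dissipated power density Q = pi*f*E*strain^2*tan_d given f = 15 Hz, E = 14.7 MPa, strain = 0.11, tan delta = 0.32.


Q = pi * f * E * strain^2 * tan_d
= pi * 15 * 14.7 * 0.11^2 * 0.32
= pi * 15 * 14.7 * 0.0121 * 0.32
= 2.6822

Q = 2.6822


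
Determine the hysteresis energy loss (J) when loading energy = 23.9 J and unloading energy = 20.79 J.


Hysteresis loss = loading - unloading
= 23.9 - 20.79
= 3.11 J

3.11 J


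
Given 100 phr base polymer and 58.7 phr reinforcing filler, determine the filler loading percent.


Filler % = filler / (rubber + filler) * 100
= 58.7 / (100 + 58.7) * 100
= 58.7 / 158.7 * 100
= 36.99%

36.99%


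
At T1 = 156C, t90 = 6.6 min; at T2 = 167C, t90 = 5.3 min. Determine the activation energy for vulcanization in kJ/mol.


T1 = 429.15 K, T2 = 440.15 K
1/T1 - 1/T2 = 5.8235e-05
ln(t1/t2) = ln(6.6/5.3) = 0.2194
Ea = 8.314 * 0.2194 / 5.8235e-05 = 31317.7242 J/mol
Ea = 31.32 kJ/mol

31.32 kJ/mol


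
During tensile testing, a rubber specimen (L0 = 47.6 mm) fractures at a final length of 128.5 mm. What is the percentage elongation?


Elongation = (Lf - L0) / L0 * 100
= (128.5 - 47.6) / 47.6 * 100
= 80.9 / 47.6 * 100
= 170.0%

170.0%


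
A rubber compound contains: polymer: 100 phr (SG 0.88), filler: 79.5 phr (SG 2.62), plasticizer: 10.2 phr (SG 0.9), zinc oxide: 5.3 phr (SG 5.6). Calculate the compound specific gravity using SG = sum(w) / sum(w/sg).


Sum of weights = 195.0
Volume contributions:
  polymer: 100/0.88 = 113.6364
  filler: 79.5/2.62 = 30.3435
  plasticizer: 10.2/0.9 = 11.3333
  zinc oxide: 5.3/5.6 = 0.9464
Sum of volumes = 156.2596
SG = 195.0 / 156.2596 = 1.248

SG = 1.248


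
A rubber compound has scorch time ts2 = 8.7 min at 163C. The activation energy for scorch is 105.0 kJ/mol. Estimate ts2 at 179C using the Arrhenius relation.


Convert temperatures: T1 = 163 + 273.15 = 436.15 K, T2 = 179 + 273.15 = 452.15 K
ts2_new = 8.7 * exp(105000 / 8.314 * (1/452.15 - 1/436.15))
1/T2 - 1/T1 = -8.1134e-05
ts2_new = 3.12 min

3.12 min


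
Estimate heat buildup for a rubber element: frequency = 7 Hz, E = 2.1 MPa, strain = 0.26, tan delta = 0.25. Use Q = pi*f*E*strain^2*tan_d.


Q = pi * f * E * strain^2 * tan_d
= pi * 7 * 2.1 * 0.26^2 * 0.25
= pi * 7 * 2.1 * 0.0676 * 0.25
= 0.7805

Q = 0.7805


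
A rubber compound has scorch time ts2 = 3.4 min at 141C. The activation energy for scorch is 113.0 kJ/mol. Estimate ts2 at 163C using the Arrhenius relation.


Convert temperatures: T1 = 141 + 273.15 = 414.15 K, T2 = 163 + 273.15 = 436.15 K
ts2_new = 3.4 * exp(113000 / 8.314 * (1/436.15 - 1/414.15))
1/T2 - 1/T1 = -1.2179e-04
ts2_new = 0.65 min

0.65 min


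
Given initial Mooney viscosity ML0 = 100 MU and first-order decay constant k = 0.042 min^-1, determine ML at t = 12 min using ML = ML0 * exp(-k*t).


ML = ML0 * exp(-k * t)
ML = 100 * exp(-0.042 * 12)
ML = 100 * 0.6041
ML = 60.41 MU

60.41 MU


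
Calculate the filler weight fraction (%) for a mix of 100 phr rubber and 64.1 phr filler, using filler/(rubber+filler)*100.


Filler % = filler / (rubber + filler) * 100
= 64.1 / (100 + 64.1) * 100
= 64.1 / 164.1 * 100
= 39.06%

39.06%


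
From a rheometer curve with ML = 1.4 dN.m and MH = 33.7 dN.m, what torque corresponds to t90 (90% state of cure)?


M90 = ML + 0.9 * (MH - ML)
M90 = 1.4 + 0.9 * (33.7 - 1.4)
M90 = 1.4 + 0.9 * 32.3
M90 = 30.47 dN.m

30.47 dN.m


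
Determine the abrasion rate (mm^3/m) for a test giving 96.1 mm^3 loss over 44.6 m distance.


Rate = volume_loss / distance
= 96.1 / 44.6
= 2.155 mm^3/m

2.155 mm^3/m


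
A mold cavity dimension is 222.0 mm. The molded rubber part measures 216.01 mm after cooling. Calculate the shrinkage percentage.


Shrinkage = (mold - part) / mold * 100
= (222.0 - 216.01) / 222.0 * 100
= 5.99 / 222.0 * 100
= 2.7%

2.7%


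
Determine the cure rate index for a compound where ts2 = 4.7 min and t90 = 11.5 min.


CRI = 100 / (t90 - ts2)
= 100 / (11.5 - 4.7)
= 100 / 6.8
= 14.71 min^-1

14.71 min^-1


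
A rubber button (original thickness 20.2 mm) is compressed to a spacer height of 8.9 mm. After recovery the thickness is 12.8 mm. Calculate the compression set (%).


CS = (t0 - recovered) / (t0 - ts) * 100
= (20.2 - 12.8) / (20.2 - 8.9) * 100
= 7.4 / 11.3 * 100
= 65.5%

65.5%


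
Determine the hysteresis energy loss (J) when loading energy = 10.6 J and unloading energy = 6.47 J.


Hysteresis loss = loading - unloading
= 10.6 - 6.47
= 4.13 J

4.13 J


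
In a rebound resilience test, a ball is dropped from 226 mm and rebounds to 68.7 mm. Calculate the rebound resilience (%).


Resilience = h_rebound / h_drop * 100
= 68.7 / 226 * 100
= 30.4%

30.4%


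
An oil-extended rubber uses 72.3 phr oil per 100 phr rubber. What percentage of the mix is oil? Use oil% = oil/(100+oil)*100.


Oil % = oil / (100 + oil) * 100
= 72.3 / (100 + 72.3) * 100
= 72.3 / 172.3 * 100
= 41.96%

41.96%


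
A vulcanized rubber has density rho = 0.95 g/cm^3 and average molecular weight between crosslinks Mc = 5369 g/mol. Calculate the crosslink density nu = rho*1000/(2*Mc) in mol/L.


nu = rho * 1000 / (2 * Mc)
nu = 0.95 * 1000 / (2 * 5369)
nu = 950.0 / 10738
nu = 0.0885 mol/L

0.0885 mol/L


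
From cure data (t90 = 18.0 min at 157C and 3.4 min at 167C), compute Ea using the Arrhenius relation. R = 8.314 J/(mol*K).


T1 = 430.15 K, T2 = 440.15 K
1/T1 - 1/T2 = 5.2818e-05
ln(t1/t2) = ln(18.0/3.4) = 1.6666
Ea = 8.314 * 1.6666 / 5.2818e-05 = 262337.9218 J/mol
Ea = 262.34 kJ/mol

262.34 kJ/mol


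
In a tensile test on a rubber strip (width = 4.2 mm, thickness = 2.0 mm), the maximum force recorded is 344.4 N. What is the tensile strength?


Area = width * thickness = 4.2 * 2.0 = 8.4 mm^2
TS = force / area = 344.4 / 8.4 = 41.0 MPa

41.0 MPa


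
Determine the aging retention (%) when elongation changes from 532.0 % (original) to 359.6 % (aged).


Retention = aged / original * 100
= 359.6 / 532.0 * 100
= 67.6%

67.6%


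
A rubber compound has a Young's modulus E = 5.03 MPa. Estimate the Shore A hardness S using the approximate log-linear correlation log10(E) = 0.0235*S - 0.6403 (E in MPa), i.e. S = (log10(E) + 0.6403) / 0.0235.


log10(E) = 0.0235*S - 0.6403  =>  S = (log10(E) + 0.6403) / 0.0235
log10(5.03) = 0.701568
S = (0.701568 + 0.6403) / 0.0235 = 1.341868 / 0.0235
S = 57.1

Shore A = 57.1


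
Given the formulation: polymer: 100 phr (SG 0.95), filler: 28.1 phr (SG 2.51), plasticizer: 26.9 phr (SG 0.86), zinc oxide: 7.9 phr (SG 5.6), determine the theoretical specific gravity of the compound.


Sum of weights = 162.9
Volume contributions:
  polymer: 100/0.95 = 105.2632
  filler: 28.1/2.51 = 11.1952
  plasticizer: 26.9/0.86 = 31.2791
  zinc oxide: 7.9/5.6 = 1.4107
Sum of volumes = 149.1482
SG = 162.9 / 149.1482 = 1.092

SG = 1.092


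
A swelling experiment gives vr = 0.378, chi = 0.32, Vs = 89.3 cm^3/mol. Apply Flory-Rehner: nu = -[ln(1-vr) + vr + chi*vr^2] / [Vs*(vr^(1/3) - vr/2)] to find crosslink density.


ln(1 - vr) = ln(1 - 0.378) = -0.4748
Numerator = -((-0.4748) + 0.378 + 0.32 * 0.378^2) = 0.0511
Denominator = 89.3 * (0.378^(1/3) - 0.378/2) = 47.6900
nu = 0.0511 / 47.6900 = 0.0011 mol/cm^3

0.0011 mol/cm^3


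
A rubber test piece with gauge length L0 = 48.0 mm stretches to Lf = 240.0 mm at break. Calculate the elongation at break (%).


Elongation = (Lf - L0) / L0 * 100
= (240.0 - 48.0) / 48.0 * 100
= 192.0 / 48.0 * 100
= 400.0%

400.0%


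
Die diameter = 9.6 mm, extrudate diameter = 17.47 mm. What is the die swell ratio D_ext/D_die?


Die swell ratio = D_extrudate / D_die
= 17.47 / 9.6
= 1.82

Die swell = 1.82


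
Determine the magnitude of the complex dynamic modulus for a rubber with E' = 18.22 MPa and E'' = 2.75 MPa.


|E*| = sqrt(E'^2 + E''^2)
= sqrt(18.22^2 + 2.75^2)
= sqrt(331.9684 + 7.5625)
= 18.426 MPa

18.426 MPa


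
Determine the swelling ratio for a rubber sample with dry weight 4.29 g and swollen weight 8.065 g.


Q = W_swollen / W_dry
Q = 8.065 / 4.29
Q = 1.88

Q = 1.88


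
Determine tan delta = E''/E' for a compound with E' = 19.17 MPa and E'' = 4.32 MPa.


tan delta = E'' / E'
= 4.32 / 19.17
= 0.2254

tan delta = 0.2254


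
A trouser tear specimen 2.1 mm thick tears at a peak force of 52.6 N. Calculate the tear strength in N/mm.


Tear strength = force / thickness
= 52.6 / 2.1
= 25.05 N/mm

25.05 N/mm


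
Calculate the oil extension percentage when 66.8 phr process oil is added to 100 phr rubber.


Oil % = oil / (100 + oil) * 100
= 66.8 / (100 + 66.8) * 100
= 66.8 / 166.8 * 100
= 40.05%

40.05%


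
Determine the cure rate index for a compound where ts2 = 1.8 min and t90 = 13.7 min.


CRI = 100 / (t90 - ts2)
= 100 / (13.7 - 1.8)
= 100 / 11.9
= 8.4 min^-1

8.4 min^-1


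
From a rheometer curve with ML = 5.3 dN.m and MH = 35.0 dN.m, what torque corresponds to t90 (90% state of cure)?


M90 = ML + 0.9 * (MH - ML)
M90 = 5.3 + 0.9 * (35.0 - 5.3)
M90 = 5.3 + 0.9 * 29.7
M90 = 32.03 dN.m

32.03 dN.m


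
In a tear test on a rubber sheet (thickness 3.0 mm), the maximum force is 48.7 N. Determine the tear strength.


Tear strength = force / thickness
= 48.7 / 3.0
= 16.23 N/mm

16.23 N/mm


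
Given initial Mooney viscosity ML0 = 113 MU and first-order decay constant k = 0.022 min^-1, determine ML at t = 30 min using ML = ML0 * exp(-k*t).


ML = ML0 * exp(-k * t)
ML = 113 * exp(-0.022 * 30)
ML = 113 * 0.5169
ML = 58.4 MU

58.4 MU


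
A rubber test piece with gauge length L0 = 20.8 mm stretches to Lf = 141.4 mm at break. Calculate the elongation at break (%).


Elongation = (Lf - L0) / L0 * 100
= (141.4 - 20.8) / 20.8 * 100
= 120.6 / 20.8 * 100
= 579.8%

579.8%


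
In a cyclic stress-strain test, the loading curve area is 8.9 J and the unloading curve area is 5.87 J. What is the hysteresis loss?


Hysteresis loss = loading - unloading
= 8.9 - 5.87
= 3.03 J

3.03 J


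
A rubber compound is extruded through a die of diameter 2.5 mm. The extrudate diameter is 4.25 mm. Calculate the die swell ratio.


Die swell ratio = D_extrudate / D_die
= 4.25 / 2.5
= 1.7

Die swell = 1.7


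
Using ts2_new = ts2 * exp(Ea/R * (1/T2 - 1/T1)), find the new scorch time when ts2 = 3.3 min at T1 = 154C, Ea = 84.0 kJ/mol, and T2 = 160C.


Convert temperatures: T1 = 154 + 273.15 = 427.15 K, T2 = 160 + 273.15 = 433.15 K
ts2_new = 3.3 * exp(84000 / 8.314 * (1/433.15 - 1/427.15))
1/T2 - 1/T1 = -3.2429e-05
ts2_new = 2.38 min

2.38 min


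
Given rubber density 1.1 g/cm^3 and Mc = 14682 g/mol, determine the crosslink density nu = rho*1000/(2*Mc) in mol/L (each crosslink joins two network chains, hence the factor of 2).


nu = rho * 1000 / (2 * Mc)
nu = 1.1 * 1000 / (2 * 14682)
nu = 1100.0 / 29364
nu = 0.0375 mol/L

0.0375 mol/L


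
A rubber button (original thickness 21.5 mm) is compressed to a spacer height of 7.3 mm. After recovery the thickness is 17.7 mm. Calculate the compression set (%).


CS = (t0 - recovered) / (t0 - ts) * 100
= (21.5 - 17.7) / (21.5 - 7.3) * 100
= 3.8 / 14.2 * 100
= 26.8%

26.8%


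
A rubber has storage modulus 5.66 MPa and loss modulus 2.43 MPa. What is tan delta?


tan delta = E'' / E'
= 2.43 / 5.66
= 0.4293

tan delta = 0.4293


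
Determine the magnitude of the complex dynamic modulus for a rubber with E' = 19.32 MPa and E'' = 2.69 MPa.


|E*| = sqrt(E'^2 + E''^2)
= sqrt(19.32^2 + 2.69^2)
= sqrt(373.2624 + 7.2361)
= 19.506 MPa

19.506 MPa


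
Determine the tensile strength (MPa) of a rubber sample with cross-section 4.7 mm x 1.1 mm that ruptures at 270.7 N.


Area = width * thickness = 4.7 * 1.1 = 5.17 mm^2
TS = force / area = 270.7 / 5.17 = 52.36 MPa

52.36 MPa


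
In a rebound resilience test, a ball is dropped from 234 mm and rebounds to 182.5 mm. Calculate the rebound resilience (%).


Resilience = h_rebound / h_drop * 100
= 182.5 / 234 * 100
= 78.0%

78.0%


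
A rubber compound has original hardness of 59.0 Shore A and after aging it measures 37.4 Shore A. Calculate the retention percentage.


Retention = aged / original * 100
= 37.4 / 59.0 * 100
= 63.4%

63.4%


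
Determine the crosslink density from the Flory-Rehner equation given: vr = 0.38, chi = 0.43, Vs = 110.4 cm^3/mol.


ln(1 - vr) = ln(1 - 0.38) = -0.4780
Numerator = -((-0.4780) + 0.38 + 0.43 * 0.38^2) = 0.0359
Denominator = 110.4 * (0.38^(1/3) - 0.38/2) = 58.9884
nu = 0.0359 / 58.9884 = 6.0934e-04 mol/cm^3

6.0934e-04 mol/cm^3


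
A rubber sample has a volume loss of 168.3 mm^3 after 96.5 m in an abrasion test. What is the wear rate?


Rate = volume_loss / distance
= 168.3 / 96.5
= 1.744 mm^3/m

1.744 mm^3/m


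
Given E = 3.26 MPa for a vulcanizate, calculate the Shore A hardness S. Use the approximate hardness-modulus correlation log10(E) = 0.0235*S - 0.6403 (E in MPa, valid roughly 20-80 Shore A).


log10(E) = 0.0235*S - 0.6403  =>  S = (log10(E) + 0.6403) / 0.0235
log10(3.26) = 0.513218
S = (0.513218 + 0.6403) / 0.0235 = 1.153518 / 0.0235
S = 49.1

Shore A = 49.1


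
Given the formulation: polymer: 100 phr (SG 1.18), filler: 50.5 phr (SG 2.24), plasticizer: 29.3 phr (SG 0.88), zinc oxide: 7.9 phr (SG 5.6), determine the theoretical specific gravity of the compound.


Sum of weights = 187.7
Volume contributions:
  polymer: 100/1.18 = 84.7458
  filler: 50.5/2.24 = 22.5446
  plasticizer: 29.3/0.88 = 33.2955
  zinc oxide: 7.9/5.6 = 1.4107
Sum of volumes = 141.9966
SG = 187.7 / 141.9966 = 1.322

SG = 1.322


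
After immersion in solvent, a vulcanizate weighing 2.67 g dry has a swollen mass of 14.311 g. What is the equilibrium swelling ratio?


Q = W_swollen / W_dry
Q = 14.311 / 2.67
Q = 5.36

Q = 5.36


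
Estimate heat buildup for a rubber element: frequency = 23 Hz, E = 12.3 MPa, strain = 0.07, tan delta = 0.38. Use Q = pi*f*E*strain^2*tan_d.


Q = pi * f * E * strain^2 * tan_d
= pi * 23 * 12.3 * 0.07^2 * 0.38
= pi * 23 * 12.3 * 0.0049 * 0.38
= 1.6549

Q = 1.6549


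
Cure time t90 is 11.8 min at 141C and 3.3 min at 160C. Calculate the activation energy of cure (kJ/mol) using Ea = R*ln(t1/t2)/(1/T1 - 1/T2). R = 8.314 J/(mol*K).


T1 = 414.15 K, T2 = 433.15 K
1/T1 - 1/T2 = 1.0592e-04
ln(t1/t2) = ln(11.8/3.3) = 1.2742
Ea = 8.314 * 1.2742 / 1.0592e-04 = 100018.9259 J/mol
Ea = 100.02 kJ/mol

100.02 kJ/mol


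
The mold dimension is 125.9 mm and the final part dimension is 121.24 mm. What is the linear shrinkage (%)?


Shrinkage = (mold - part) / mold * 100
= (125.9 - 121.24) / 125.9 * 100
= 4.66 / 125.9 * 100
= 3.7%

3.7%


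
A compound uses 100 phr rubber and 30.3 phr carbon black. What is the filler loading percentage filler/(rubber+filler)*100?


Filler % = filler / (rubber + filler) * 100
= 30.3 / (100 + 30.3) * 100
= 30.3 / 130.3 * 100
= 23.25%

23.25%


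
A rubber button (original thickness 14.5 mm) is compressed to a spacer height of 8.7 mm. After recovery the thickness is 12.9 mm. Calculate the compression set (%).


CS = (t0 - recovered) / (t0 - ts) * 100
= (14.5 - 12.9) / (14.5 - 8.7) * 100
= 1.6 / 5.8 * 100
= 27.6%

27.6%


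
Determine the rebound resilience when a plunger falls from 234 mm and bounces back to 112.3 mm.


Resilience = h_rebound / h_drop * 100
= 112.3 / 234 * 100
= 48.0%

48.0%


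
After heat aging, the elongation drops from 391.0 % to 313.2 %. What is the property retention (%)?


Retention = aged / original * 100
= 313.2 / 391.0 * 100
= 80.1%

80.1%


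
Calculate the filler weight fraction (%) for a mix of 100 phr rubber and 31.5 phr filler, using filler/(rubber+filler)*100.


Filler % = filler / (rubber + filler) * 100
= 31.5 / (100 + 31.5) * 100
= 31.5 / 131.5 * 100
= 23.95%

23.95%


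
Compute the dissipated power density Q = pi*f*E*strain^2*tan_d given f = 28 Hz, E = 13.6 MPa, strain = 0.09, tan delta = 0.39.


Q = pi * f * E * strain^2 * tan_d
= pi * 28 * 13.6 * 0.09^2 * 0.39
= pi * 28 * 13.6 * 0.0081 * 0.39
= 3.7792

Q = 3.7792


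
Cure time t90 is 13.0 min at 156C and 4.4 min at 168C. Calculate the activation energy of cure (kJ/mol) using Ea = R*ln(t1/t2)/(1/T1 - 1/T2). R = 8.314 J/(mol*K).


T1 = 429.15 K, T2 = 441.15 K
1/T1 - 1/T2 = 6.3385e-05
ln(t1/t2) = ln(13.0/4.4) = 1.0833
Ea = 8.314 * 1.0833 / 6.3385e-05 = 142098.9550 J/mol
Ea = 142.1 kJ/mol

142.1 kJ/mol


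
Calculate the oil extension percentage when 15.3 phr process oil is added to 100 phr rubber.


Oil % = oil / (100 + oil) * 100
= 15.3 / (100 + 15.3) * 100
= 15.3 / 115.3 * 100
= 13.27%

13.27%


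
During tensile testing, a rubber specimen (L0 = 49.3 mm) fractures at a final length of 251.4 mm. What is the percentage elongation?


Elongation = (Lf - L0) / L0 * 100
= (251.4 - 49.3) / 49.3 * 100
= 202.1 / 49.3 * 100
= 409.9%

409.9%


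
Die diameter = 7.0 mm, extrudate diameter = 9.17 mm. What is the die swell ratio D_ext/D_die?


Die swell ratio = D_extrudate / D_die
= 9.17 / 7.0
= 1.31

Die swell = 1.31


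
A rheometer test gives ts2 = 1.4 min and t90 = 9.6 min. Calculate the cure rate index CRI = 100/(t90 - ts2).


CRI = 100 / (t90 - ts2)
= 100 / (9.6 - 1.4)
= 100 / 8.2
= 12.2 min^-1

12.2 min^-1


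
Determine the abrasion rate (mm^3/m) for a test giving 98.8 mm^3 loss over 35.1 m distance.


Rate = volume_loss / distance
= 98.8 / 35.1
= 2.815 mm^3/m

2.815 mm^3/m


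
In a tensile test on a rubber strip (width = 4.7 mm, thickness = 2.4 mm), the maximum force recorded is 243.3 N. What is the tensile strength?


Area = width * thickness = 4.7 * 2.4 = 11.28 mm^2
TS = force / area = 243.3 / 11.28 = 21.57 MPa

21.57 MPa


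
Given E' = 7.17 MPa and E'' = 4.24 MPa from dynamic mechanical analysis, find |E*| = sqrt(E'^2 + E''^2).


|E*| = sqrt(E'^2 + E''^2)
= sqrt(7.17^2 + 4.24^2)
= sqrt(51.4089 + 17.9776)
= 8.33 MPa

8.33 MPa


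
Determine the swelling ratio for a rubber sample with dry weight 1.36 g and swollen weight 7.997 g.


Q = W_swollen / W_dry
Q = 7.997 / 1.36
Q = 5.88

Q = 5.88


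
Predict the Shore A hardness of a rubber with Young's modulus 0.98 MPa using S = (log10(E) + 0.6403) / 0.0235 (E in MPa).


log10(E) = 0.0235*S - 0.6403  =>  S = (log10(E) + 0.6403) / 0.0235
log10(0.98) = -0.008774
S = (-0.008774 + 0.6403) / 0.0235 = 0.631526 / 0.0235
S = 26.9

Shore A = 26.9


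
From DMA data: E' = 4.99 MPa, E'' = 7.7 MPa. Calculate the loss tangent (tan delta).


tan delta = E'' / E'
= 7.7 / 4.99
= 1.5431

tan delta = 1.5431


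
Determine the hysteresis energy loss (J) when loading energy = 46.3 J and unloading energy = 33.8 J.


Hysteresis loss = loading - unloading
= 46.3 - 33.8
= 12.5 J

12.5 J


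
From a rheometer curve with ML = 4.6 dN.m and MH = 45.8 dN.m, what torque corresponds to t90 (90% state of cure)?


M90 = ML + 0.9 * (MH - ML)
M90 = 4.6 + 0.9 * (45.8 - 4.6)
M90 = 4.6 + 0.9 * 41.2
M90 = 41.68 dN.m

41.68 dN.m


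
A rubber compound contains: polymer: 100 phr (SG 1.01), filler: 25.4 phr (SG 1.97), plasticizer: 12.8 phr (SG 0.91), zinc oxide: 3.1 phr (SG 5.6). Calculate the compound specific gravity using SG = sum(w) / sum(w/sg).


Sum of weights = 141.3
Volume contributions:
  polymer: 100/1.01 = 99.0099
  filler: 25.4/1.97 = 12.8934
  plasticizer: 12.8/0.91 = 14.0659
  zinc oxide: 3.1/5.6 = 0.5536
Sum of volumes = 126.5228
SG = 141.3 / 126.5228 = 1.117

SG = 1.117


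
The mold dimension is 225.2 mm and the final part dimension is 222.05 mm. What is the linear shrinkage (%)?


Shrinkage = (mold - part) / mold * 100
= (225.2 - 222.05) / 225.2 * 100
= 3.15 / 225.2 * 100
= 1.4%

1.4%


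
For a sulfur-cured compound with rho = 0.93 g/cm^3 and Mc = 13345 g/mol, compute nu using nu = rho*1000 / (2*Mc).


nu = rho * 1000 / (2 * Mc)
nu = 0.93 * 1000 / (2 * 13345)
nu = 930.0 / 26690
nu = 0.0348 mol/L

0.0348 mol/L


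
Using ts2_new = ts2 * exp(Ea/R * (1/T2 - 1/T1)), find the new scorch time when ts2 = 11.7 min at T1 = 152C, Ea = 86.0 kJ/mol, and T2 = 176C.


Convert temperatures: T1 = 152 + 273.15 = 425.15 K, T2 = 176 + 273.15 = 449.15 K
ts2_new = 11.7 * exp(86000 / 8.314 * (1/449.15 - 1/425.15))
1/T2 - 1/T1 = -1.2568e-04
ts2_new = 3.19 min

3.19 min


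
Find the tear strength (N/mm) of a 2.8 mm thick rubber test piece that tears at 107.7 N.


Tear strength = force / thickness
= 107.7 / 2.8
= 38.46 N/mm

38.46 N/mm


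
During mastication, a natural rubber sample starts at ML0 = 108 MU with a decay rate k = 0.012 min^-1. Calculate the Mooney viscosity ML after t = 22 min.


ML = ML0 * exp(-k * t)
ML = 108 * exp(-0.012 * 22)
ML = 108 * 0.7680
ML = 82.94 MU

82.94 MU


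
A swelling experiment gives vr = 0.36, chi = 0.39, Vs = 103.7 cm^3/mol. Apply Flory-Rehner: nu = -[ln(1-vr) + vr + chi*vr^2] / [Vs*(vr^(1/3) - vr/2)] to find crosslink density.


ln(1 - vr) = ln(1 - 0.36) = -0.4463
Numerator = -((-0.4463) + 0.36 + 0.39 * 0.36^2) = 0.0357
Denominator = 103.7 * (0.36^(1/3) - 0.36/2) = 55.1040
nu = 0.0357 / 55.1040 = 6.4865e-04 mol/cm^3

6.4865e-04 mol/cm^3


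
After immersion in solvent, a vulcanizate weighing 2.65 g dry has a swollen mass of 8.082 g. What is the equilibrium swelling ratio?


Q = W_swollen / W_dry
Q = 8.082 / 2.65
Q = 3.05

Q = 3.05


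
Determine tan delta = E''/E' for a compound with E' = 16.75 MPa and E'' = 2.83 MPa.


tan delta = E'' / E'
= 2.83 / 16.75
= 0.169

tan delta = 0.169


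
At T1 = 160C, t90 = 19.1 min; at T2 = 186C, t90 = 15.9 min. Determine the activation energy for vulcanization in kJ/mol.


T1 = 433.15 K, T2 = 459.15 K
1/T1 - 1/T2 = 1.3073e-04
ln(t1/t2) = ln(19.1/15.9) = 0.1834
Ea = 8.314 * 0.1834 / 1.3073e-04 = 11661.5433 J/mol
Ea = 11.66 kJ/mol

11.66 kJ/mol


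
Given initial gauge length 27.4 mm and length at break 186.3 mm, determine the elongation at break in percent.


Elongation = (Lf - L0) / L0 * 100
= (186.3 - 27.4) / 27.4 * 100
= 158.9 / 27.4 * 100
= 579.9%

579.9%


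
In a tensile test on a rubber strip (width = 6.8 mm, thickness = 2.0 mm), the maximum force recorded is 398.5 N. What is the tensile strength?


Area = width * thickness = 6.8 * 2.0 = 13.6 mm^2
TS = force / area = 398.5 / 13.6 = 29.3 MPa

29.3 MPa


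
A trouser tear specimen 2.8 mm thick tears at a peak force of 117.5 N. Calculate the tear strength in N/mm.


Tear strength = force / thickness
= 117.5 / 2.8
= 41.96 N/mm

41.96 N/mm


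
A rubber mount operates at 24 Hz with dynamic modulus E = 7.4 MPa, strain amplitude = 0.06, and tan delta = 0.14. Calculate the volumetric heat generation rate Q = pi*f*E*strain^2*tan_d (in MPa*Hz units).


Q = pi * f * E * strain^2 * tan_d
= pi * 24 * 7.4 * 0.06^2 * 0.14
= pi * 24 * 7.4 * 0.0036 * 0.14
= 0.2812

Q = 0.2812


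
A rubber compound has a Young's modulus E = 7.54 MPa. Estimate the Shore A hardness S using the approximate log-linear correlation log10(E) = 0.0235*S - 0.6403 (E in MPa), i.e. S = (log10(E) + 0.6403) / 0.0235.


log10(E) = 0.0235*S - 0.6403  =>  S = (log10(E) + 0.6403) / 0.0235
log10(7.54) = 0.877371
S = (0.877371 + 0.6403) / 0.0235 = 1.517671 / 0.0235
S = 64.6

Shore A = 64.6


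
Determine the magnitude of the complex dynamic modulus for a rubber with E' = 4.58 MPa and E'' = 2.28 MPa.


|E*| = sqrt(E'^2 + E''^2)
= sqrt(4.58^2 + 2.28^2)
= sqrt(20.9764 + 5.1984)
= 5.116 MPa

5.116 MPa


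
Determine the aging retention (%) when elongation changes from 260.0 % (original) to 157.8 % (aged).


Retention = aged / original * 100
= 157.8 / 260.0 * 100
= 60.7%

60.7%


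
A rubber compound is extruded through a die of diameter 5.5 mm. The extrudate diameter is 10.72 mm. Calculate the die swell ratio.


Die swell ratio = D_extrudate / D_die
= 10.72 / 5.5
= 1.949

Die swell = 1.949


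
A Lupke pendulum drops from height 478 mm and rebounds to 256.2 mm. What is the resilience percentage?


Resilience = h_rebound / h_drop * 100
= 256.2 / 478 * 100
= 53.6%

53.6%


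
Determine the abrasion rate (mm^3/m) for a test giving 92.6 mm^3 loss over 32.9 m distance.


Rate = volume_loss / distance
= 92.6 / 32.9
= 2.815 mm^3/m

2.815 mm^3/m


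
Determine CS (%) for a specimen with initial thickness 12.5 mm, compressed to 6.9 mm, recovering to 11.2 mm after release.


CS = (t0 - recovered) / (t0 - ts) * 100
= (12.5 - 11.2) / (12.5 - 6.9) * 100
= 1.3 / 5.6 * 100
= 23.2%

23.2%


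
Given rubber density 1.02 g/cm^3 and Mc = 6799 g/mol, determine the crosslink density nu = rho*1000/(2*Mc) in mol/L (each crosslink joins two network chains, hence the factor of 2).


nu = rho * 1000 / (2 * Mc)
nu = 1.02 * 1000 / (2 * 6799)
nu = 1020.0 / 13598
nu = 0.0750 mol/L

0.0750 mol/L


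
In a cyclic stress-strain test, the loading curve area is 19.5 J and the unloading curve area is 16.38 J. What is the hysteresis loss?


Hysteresis loss = loading - unloading
= 19.5 - 16.38
= 3.12 J

3.12 J


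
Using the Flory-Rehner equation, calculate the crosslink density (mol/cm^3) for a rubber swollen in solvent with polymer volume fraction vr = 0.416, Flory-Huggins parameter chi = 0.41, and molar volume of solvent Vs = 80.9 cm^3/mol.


ln(1 - vr) = ln(1 - 0.416) = -0.5379
Numerator = -((-0.5379) + 0.416 + 0.41 * 0.416^2) = 0.0509
Denominator = 80.9 * (0.416^(1/3) - 0.416/2) = 43.5648
nu = 0.0509 / 43.5648 = 0.0012 mol/cm^3

0.0012 mol/cm^3


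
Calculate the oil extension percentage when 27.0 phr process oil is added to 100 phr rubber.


Oil % = oil / (100 + oil) * 100
= 27.0 / (100 + 27.0) * 100
= 27.0 / 127.0 * 100
= 21.26%

21.26%


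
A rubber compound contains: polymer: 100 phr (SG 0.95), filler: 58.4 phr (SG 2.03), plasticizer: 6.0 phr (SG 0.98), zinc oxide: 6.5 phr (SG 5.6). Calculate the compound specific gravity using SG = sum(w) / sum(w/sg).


Sum of weights = 170.9
Volume contributions:
  polymer: 100/0.95 = 105.2632
  filler: 58.4/2.03 = 28.7685
  plasticizer: 6.0/0.98 = 6.1224
  zinc oxide: 6.5/5.6 = 1.1607
Sum of volumes = 141.3148
SG = 170.9 / 141.3148 = 1.209

SG = 1.209


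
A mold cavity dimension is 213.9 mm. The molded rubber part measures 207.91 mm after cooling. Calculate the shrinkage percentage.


Shrinkage = (mold - part) / mold * 100
= (213.9 - 207.91) / 213.9 * 100
= 5.99 / 213.9 * 100
= 2.8%

2.8%


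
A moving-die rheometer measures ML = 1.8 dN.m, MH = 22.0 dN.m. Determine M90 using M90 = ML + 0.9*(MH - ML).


M90 = ML + 0.9 * (MH - ML)
M90 = 1.8 + 0.9 * (22.0 - 1.8)
M90 = 1.8 + 0.9 * 20.2
M90 = 19.98 dN.m

19.98 dN.m


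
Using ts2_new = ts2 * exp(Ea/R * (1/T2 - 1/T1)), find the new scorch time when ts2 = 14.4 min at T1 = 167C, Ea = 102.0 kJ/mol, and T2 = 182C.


Convert temperatures: T1 = 167 + 273.15 = 440.15 K, T2 = 182 + 273.15 = 455.15 K
ts2_new = 14.4 * exp(102000 / 8.314 * (1/455.15 - 1/440.15))
1/T2 - 1/T1 = -7.4875e-05
ts2_new = 5.75 min

5.75 min


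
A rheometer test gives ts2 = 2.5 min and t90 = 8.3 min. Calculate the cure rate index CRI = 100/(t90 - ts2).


CRI = 100 / (t90 - ts2)
= 100 / (8.3 - 2.5)
= 100 / 5.8
= 17.24 min^-1

17.24 min^-1


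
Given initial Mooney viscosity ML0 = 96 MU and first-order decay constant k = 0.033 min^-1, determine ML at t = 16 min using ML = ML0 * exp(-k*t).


ML = ML0 * exp(-k * t)
ML = 96 * exp(-0.033 * 16)
ML = 96 * 0.5898
ML = 56.62 MU

56.62 MU


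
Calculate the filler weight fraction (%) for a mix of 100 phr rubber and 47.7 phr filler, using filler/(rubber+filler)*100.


Filler % = filler / (rubber + filler) * 100
= 47.7 / (100 + 47.7) * 100
= 47.7 / 147.7 * 100
= 32.3%

32.3%


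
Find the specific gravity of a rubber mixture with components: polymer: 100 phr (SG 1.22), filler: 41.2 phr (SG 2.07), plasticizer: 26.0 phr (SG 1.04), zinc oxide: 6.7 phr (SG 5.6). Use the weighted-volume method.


Sum of weights = 173.9
Volume contributions:
  polymer: 100/1.22 = 81.9672
  filler: 41.2/2.07 = 19.9034
  plasticizer: 26.0/1.04 = 25.0000
  zinc oxide: 6.7/5.6 = 1.1964
Sum of volumes = 128.0670
SG = 173.9 / 128.0670 = 1.358

SG = 1.358


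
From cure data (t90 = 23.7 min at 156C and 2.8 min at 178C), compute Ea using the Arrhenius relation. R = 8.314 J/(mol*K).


T1 = 429.15 K, T2 = 451.15 K
1/T1 - 1/T2 = 1.1363e-04
ln(t1/t2) = ln(23.7/2.8) = 2.1359
Ea = 8.314 * 2.1359 / 1.1363e-04 = 156274.9296 J/mol
Ea = 156.27 kJ/mol

156.27 kJ/mol


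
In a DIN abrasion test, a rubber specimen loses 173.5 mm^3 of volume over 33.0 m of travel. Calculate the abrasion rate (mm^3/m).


Rate = volume_loss / distance
= 173.5 / 33.0
= 5.258 mm^3/m

5.258 mm^3/m


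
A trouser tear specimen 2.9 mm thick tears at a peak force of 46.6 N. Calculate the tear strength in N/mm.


Tear strength = force / thickness
= 46.6 / 2.9
= 16.07 N/mm

16.07 N/mm


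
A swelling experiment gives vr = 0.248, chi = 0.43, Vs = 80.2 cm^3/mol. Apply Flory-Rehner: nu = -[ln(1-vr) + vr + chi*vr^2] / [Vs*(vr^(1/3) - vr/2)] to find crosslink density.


ln(1 - vr) = ln(1 - 0.248) = -0.2850
Numerator = -((-0.2850) + 0.248 + 0.43 * 0.248^2) = 0.0106
Denominator = 80.2 * (0.248^(1/3) - 0.248/2) = 40.4429
nu = 0.0106 / 40.4429 = 2.6141e-04 mol/cm^3

2.6141e-04 mol/cm^3


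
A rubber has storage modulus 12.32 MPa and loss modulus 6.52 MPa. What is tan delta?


tan delta = E'' / E'
= 6.52 / 12.32
= 0.5292

tan delta = 0.5292


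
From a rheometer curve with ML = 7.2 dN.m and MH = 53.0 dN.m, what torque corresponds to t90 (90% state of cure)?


M90 = ML + 0.9 * (MH - ML)
M90 = 7.2 + 0.9 * (53.0 - 7.2)
M90 = 7.2 + 0.9 * 45.8
M90 = 48.42 dN.m

48.42 dN.m


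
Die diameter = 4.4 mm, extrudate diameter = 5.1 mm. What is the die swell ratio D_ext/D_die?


Die swell ratio = D_extrudate / D_die
= 5.1 / 4.4
= 1.159

Die swell = 1.159


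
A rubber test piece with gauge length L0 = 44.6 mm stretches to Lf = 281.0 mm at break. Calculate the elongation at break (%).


Elongation = (Lf - L0) / L0 * 100
= (281.0 - 44.6) / 44.6 * 100
= 236.4 / 44.6 * 100
= 530.0%

530.0%


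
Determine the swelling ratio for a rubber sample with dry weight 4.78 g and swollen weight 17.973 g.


Q = W_swollen / W_dry
Q = 17.973 / 4.78
Q = 3.76

Q = 3.76


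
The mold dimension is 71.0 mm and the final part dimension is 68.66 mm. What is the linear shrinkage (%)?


Shrinkage = (mold - part) / mold * 100
= (71.0 - 68.66) / 71.0 * 100
= 2.34 / 71.0 * 100
= 3.3%

3.3%
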